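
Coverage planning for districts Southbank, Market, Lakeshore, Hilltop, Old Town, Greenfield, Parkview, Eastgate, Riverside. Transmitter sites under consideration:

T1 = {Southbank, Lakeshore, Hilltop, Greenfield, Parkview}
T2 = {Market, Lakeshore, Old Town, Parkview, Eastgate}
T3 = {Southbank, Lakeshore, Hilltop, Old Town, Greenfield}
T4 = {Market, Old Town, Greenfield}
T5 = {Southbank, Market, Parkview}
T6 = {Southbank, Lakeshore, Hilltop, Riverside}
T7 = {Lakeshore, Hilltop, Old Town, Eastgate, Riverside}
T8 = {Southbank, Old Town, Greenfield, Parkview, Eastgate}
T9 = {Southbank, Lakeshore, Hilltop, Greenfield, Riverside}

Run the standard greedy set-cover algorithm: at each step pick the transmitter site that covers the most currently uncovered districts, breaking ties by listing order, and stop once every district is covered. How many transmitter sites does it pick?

Pick 1: T1 covers 5 new districts (Southbank, Lakeshore, Hilltop, Greenfield, Parkview).
Pick 2: T2 covers 3 new districts (Market, Old Town, Eastgate).
Pick 3: T6 covers 1 new districts (Riverside).
Greedy uses 3 transmitter sites. (The true minimum is 2.)

3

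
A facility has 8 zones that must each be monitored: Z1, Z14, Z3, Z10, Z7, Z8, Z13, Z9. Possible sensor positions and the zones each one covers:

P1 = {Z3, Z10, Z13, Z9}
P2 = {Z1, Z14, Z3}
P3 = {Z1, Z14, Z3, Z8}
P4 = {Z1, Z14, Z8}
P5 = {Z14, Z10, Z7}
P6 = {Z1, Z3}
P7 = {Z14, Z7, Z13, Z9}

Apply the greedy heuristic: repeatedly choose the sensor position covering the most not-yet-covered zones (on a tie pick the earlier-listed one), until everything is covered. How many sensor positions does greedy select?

3

Pick 1: P1 covers 4 new zones (Z3, Z10, Z13, Z9).
Pick 2: P3 covers 3 new zones (Z1, Z14, Z8).
Pick 3: P5 covers 1 new zones (Z7).
Greedy uses 3 sensor positions.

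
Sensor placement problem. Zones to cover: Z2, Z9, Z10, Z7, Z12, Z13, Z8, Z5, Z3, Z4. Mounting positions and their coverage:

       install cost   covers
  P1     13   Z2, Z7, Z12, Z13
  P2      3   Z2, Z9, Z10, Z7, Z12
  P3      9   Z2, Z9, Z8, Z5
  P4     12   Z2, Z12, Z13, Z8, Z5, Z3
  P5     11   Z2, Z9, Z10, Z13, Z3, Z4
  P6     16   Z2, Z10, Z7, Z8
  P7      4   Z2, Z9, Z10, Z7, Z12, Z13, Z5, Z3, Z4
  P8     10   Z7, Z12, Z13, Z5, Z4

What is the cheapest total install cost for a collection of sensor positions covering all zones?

13

P3, P7 cover every zone at install cost 9 + 4 = 13.
Any cover uses at least 2 sensor positions; among all covering selections none totals below 13.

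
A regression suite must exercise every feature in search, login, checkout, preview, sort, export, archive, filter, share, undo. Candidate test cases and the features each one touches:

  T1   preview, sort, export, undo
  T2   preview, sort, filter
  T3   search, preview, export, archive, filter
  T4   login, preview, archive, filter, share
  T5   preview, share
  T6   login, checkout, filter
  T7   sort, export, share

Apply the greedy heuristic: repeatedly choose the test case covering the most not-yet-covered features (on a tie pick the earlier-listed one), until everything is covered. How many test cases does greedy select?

4

Pick 1: T3 covers 5 new features (search, preview, export, archive, filter).
Pick 2: T1 covers 2 new features (sort, undo).
Pick 3: T4 covers 2 new features (login, share).
Pick 4: T6 covers 1 new features (checkout).
Greedy uses 4 test cases.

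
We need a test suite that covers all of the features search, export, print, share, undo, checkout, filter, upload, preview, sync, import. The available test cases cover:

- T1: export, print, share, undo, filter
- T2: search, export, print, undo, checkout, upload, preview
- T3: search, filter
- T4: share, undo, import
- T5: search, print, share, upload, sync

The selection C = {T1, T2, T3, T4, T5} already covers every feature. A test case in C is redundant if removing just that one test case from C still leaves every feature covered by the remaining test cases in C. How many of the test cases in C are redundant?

2

Drop T1: the rest still cover every feature — redundant.
Drop T2: checkout, preview uncovered — not redundant.
Drop T3: the rest still cover every feature — redundant.
Drop T4: import uncovered — not redundant.
Drop T5: sync uncovered — not redundant.
2 redundant: T1, T3.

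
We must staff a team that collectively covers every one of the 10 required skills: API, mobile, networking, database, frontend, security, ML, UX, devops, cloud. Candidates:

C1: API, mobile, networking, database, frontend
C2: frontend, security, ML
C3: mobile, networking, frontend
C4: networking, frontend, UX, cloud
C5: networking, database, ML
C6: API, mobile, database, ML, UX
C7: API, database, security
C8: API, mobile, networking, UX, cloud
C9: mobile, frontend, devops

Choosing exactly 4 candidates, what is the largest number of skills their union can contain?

10

Choosing C1, C2, C4, C9 covers {API, mobile, networking, database, frontend, security, ML, UX, devops, cloud} — 10 skills.
That is all 10 skills.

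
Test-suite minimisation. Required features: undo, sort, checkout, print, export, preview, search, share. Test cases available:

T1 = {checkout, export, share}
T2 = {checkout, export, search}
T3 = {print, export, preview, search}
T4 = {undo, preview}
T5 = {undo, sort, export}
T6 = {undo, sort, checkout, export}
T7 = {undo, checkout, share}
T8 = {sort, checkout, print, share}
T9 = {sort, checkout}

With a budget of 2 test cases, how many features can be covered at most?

Choosing T3, T6 covers {undo, sort, checkout, print, export, preview, search} — 7 features.
No choice of 2 test cases does better; here share is left uncovered.

7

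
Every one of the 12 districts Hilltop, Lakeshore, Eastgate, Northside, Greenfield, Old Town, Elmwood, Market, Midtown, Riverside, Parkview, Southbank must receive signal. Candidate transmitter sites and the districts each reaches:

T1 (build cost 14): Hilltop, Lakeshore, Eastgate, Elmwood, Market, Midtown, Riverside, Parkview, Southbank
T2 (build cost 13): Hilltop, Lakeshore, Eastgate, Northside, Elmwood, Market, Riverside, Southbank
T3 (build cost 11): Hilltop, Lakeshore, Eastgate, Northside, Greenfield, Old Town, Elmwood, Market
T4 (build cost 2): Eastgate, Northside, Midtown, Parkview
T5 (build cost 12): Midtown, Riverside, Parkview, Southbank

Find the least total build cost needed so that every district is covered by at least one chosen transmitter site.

T3, T5 cover every district at build cost 11 + 12 = 23.
Any cover uses at least 2 transmitter sites; among all covering selections none totals below 23.
Greedy by coverage-per-build cost would pick T4, T3, T5 for 25 — worse than the optimum 23.

23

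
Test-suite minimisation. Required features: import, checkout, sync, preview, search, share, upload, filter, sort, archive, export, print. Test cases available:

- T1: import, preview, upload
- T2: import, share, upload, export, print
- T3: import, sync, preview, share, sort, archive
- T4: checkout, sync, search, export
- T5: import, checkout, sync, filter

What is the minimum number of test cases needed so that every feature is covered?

4

T2, T3, T4, T5 together cover {import, checkout, sync, preview, search, share, upload, filter, sort, archive, export, print} — every feature.
No 3 of the 5 test cases cover everything (all 10 triples fall short), so 4 is minimum.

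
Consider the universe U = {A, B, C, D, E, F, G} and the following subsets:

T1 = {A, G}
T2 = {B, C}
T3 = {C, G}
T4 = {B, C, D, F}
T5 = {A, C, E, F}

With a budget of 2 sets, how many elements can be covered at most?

6

Choosing T1, T4 covers {A, B, C, D, F, G} — 6 elements.
No choice of 2 sets does better; here E is left uncovered.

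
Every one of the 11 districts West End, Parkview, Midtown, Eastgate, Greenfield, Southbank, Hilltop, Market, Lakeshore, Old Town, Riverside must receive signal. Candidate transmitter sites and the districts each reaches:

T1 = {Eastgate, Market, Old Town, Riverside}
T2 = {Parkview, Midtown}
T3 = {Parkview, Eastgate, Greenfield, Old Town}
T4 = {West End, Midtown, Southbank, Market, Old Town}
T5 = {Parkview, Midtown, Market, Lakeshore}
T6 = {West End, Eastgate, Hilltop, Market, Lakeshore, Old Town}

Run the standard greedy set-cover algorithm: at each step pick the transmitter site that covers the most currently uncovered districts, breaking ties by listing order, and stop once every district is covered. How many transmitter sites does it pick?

5

Pick 1: T6 covers 6 new districts (West End, Eastgate, Hilltop, Market, Lakeshore, Old Town).
Pick 2: T2 covers 2 new districts (Parkview, Midtown).
Pick 3: T1 covers 1 new districts (Riverside).
Pick 4: T3 covers 1 new districts (Greenfield).
Pick 5: T4 covers 1 new districts (Southbank).
Greedy uses 5 transmitter sites. (The true minimum is 4.)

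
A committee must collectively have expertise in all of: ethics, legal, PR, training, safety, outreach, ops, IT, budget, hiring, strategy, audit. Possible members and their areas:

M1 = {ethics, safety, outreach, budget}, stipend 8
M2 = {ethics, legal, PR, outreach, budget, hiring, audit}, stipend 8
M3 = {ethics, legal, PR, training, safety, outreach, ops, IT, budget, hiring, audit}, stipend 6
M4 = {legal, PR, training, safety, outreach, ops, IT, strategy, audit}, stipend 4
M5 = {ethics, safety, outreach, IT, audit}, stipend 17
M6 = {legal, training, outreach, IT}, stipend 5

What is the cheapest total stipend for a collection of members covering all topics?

M3, M4 cover every topic at stipend 6 + 4 = 10.
Any cover uses at least 2 members; among all covering selections none totals below 10.

10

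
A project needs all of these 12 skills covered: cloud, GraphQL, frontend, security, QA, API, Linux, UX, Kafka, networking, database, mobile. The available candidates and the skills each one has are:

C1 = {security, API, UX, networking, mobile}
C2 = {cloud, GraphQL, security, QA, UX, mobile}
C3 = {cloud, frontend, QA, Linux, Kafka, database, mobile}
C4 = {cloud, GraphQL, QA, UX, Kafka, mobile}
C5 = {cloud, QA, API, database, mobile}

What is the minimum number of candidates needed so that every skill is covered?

3

C1, C2, C3 together cover {cloud, GraphQL, frontend, security, QA, API, Linux, UX, Kafka, networking, database, mobile} — every skill.
No 2 of the 5 candidates cover everything (all 10 pairs fall short), so 3 is minimum.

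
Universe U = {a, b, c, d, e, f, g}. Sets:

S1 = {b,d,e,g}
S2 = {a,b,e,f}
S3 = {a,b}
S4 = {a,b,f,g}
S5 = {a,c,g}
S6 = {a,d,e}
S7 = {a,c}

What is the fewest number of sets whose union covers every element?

S1, S2, S5 together cover {a, b, c, d, e, f, g} — every element.
No 2 of the 7 sets cover everything (all 21 pairs fall short), so 3 is minimum.

3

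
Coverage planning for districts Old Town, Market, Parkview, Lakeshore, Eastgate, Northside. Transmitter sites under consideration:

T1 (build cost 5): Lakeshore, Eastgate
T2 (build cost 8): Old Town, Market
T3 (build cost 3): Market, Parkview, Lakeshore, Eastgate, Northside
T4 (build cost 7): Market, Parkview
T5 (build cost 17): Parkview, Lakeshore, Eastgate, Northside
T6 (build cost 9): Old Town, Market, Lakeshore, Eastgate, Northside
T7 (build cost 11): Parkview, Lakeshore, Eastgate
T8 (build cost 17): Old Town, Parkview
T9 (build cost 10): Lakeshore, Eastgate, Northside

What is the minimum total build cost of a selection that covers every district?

T2, T3 cover every district at build cost 8 + 3 = 11.
Any cover uses at least 2 transmitter sites; among all covering selections none totals below 11.

11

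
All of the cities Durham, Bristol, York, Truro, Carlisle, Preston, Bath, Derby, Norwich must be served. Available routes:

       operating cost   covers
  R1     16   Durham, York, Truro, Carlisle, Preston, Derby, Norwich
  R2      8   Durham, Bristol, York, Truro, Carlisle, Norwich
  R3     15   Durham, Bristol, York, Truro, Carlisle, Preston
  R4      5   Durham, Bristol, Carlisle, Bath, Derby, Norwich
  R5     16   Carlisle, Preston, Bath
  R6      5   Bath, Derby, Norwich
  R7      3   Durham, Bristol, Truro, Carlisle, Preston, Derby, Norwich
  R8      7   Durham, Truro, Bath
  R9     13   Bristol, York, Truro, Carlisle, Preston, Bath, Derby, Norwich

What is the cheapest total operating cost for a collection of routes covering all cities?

16

R7, R9 cover every city at operating cost 3 + 13 = 16.
Any cover uses at least 2 routes; among all covering selections none totals below 16.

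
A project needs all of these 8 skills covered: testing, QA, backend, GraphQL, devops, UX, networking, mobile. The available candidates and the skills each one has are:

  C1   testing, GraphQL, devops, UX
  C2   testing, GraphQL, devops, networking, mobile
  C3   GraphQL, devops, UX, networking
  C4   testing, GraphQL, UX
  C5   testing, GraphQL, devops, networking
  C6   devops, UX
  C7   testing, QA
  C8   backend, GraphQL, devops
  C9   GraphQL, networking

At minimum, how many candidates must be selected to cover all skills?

4

C1, C2, C7, C8 together cover {testing, QA, backend, GraphQL, devops, UX, networking, mobile} — every skill.
No 3 of the 9 candidates cover everything (all 84 triples fall short), so 4 is minimum.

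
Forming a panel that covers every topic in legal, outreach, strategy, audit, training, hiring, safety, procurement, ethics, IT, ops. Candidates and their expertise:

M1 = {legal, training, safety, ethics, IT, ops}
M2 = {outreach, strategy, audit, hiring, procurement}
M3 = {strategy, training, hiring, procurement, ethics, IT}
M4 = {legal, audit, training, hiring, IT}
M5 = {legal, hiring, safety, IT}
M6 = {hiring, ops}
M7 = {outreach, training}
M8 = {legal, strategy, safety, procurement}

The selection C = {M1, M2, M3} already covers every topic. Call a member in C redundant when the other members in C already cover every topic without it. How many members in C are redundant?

1

Drop M1: legal, safety, ops uncovered — not redundant.
Drop M2: outreach, audit uncovered — not redundant.
Drop M3: the rest still cover every topic — redundant.
1 redundant: M3.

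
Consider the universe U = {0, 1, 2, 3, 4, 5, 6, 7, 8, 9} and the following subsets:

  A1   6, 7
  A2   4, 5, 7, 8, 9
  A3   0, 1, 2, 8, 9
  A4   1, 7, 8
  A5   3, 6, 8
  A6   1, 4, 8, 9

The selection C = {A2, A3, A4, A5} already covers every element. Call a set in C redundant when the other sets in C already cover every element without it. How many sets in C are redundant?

Drop A2: 4, 5 uncovered — not redundant.
Drop A3: 0, 2 uncovered — not redundant.
Drop A4: the rest still cover every element — redundant.
Drop A5: 3, 6 uncovered — not redundant.
1 redundant: A4.

1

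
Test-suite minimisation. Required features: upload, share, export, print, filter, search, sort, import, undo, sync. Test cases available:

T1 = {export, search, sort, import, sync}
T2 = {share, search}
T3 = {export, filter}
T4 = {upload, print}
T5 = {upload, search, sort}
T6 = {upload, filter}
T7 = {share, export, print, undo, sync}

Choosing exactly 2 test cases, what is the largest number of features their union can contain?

Choosing T1, T7 covers {share, export, print, search, sort, import, undo, sync} — 8 features.
No choice of 2 test cases does better; here upload, filter are left uncovered.

8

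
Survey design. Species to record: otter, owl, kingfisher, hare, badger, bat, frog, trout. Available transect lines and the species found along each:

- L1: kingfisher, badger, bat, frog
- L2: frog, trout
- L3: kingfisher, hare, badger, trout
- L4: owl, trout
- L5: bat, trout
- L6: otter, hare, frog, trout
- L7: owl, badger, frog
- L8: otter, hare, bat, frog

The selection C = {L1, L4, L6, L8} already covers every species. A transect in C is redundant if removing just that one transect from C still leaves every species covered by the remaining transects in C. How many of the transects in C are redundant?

Drop L1: kingfisher, badger uncovered — not redundant.
Drop L4: owl uncovered — not redundant.
Drop L6: the rest still cover every species — redundant.
Drop L8: the rest still cover every species — redundant.
2 redundant: L6, L8.

2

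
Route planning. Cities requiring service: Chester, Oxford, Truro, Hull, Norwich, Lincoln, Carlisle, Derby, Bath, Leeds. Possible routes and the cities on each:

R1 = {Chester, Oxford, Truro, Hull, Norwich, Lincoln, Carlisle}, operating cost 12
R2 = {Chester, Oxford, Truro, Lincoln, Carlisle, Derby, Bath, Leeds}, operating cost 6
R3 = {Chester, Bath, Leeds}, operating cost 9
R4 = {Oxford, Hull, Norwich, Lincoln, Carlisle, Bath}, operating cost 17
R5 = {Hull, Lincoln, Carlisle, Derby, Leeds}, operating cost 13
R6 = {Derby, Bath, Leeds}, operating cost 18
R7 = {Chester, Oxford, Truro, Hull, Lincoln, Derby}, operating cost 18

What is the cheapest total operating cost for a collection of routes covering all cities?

R1, R2 cover every city at operating cost 12 + 6 = 18.
Any cover uses at least 2 routes; among all covering selections none totals below 18.

18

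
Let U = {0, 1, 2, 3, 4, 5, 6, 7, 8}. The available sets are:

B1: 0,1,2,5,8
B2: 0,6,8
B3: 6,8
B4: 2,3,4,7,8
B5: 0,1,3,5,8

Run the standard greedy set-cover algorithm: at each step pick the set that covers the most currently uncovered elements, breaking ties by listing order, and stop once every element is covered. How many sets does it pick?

3

Pick 1: B1 covers 5 new elements (0, 1, 2, 5, 8).
Pick 2: B4 covers 3 new elements (3, 4, 7).
Pick 3: B2 covers 1 new elements (6).
Greedy uses 3 sets.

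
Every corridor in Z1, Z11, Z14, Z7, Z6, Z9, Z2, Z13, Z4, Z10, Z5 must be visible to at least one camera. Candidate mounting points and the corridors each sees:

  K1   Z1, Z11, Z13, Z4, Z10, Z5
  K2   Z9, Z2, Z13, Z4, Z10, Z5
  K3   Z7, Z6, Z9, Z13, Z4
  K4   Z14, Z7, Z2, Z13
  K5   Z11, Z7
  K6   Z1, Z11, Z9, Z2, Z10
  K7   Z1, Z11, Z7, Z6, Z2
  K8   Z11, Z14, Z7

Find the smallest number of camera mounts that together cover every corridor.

3

K1, K3, K4 together cover {Z1, Z11, Z14, Z7, Z6, Z9, Z2, Z13, Z4, Z10, Z5} — every corridor.
No 2 of the 8 camera mounts cover everything (all 28 pairs fall short), so 3 is minimum.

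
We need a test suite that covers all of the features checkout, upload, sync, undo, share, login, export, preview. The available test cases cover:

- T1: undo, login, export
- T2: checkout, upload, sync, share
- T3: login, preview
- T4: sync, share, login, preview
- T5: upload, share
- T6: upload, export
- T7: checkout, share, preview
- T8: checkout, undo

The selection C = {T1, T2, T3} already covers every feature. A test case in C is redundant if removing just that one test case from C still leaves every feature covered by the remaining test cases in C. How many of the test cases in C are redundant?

Drop T1: undo, export uncovered — not redundant.
Drop T2: checkout, upload, sync, share uncovered — not redundant.
Drop T3: preview uncovered — not redundant.
None of the test cases in C is redundant.

0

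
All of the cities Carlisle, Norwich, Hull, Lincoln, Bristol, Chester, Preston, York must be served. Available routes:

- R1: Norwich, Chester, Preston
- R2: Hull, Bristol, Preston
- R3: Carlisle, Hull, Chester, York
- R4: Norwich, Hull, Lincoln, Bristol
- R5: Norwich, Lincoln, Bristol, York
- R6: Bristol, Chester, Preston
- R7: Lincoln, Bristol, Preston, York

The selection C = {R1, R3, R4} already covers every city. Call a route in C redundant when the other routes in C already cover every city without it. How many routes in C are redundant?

0

Drop R1: Preston uncovered — not redundant.
Drop R3: Carlisle, York uncovered — not redundant.
Drop R4: Lincoln, Bristol uncovered — not redundant.
None of the routes in C is redundant.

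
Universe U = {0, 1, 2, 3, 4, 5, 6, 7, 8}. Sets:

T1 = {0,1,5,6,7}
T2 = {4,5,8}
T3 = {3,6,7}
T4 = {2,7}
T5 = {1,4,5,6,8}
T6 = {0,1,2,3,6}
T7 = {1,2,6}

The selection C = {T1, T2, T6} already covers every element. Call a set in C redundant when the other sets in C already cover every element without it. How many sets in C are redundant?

0

Drop T1: 7 uncovered — not redundant.
Drop T2: 4, 8 uncovered — not redundant.
Drop T6: 2, 3 uncovered — not redundant.
None of the sets in C is redundant.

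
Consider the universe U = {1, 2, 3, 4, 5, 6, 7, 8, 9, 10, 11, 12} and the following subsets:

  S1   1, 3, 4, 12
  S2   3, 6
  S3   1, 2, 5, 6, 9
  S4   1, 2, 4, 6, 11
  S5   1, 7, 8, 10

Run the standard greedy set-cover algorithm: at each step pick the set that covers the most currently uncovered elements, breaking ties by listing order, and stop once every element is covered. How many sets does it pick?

4

Pick 1: S3 covers 5 new elements (1, 2, 5, 6, 9).
Pick 2: S1 covers 3 new elements (3, 4, 12).
Pick 3: S5 covers 3 new elements (7, 8, 10).
Pick 4: S4 covers 1 new elements (11).
Greedy uses 4 sets.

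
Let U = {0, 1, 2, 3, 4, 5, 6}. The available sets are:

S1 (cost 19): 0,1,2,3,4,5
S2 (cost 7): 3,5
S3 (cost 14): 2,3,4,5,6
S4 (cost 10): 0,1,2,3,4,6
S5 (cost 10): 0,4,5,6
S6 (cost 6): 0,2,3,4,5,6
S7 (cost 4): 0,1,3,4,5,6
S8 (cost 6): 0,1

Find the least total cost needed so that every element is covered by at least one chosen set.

S6, S7 cover every element at cost 6 + 4 = 10.
Any cover uses at least 2 sets; among all covering selections none totals below 10.

10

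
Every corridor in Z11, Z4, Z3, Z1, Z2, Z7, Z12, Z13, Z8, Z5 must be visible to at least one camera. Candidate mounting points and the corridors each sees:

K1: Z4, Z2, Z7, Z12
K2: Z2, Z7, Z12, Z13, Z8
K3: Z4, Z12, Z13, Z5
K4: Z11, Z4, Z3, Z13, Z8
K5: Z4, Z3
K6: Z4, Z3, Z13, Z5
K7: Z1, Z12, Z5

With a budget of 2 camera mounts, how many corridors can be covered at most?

Choosing K1, K4 covers {Z11, Z4, Z3, Z2, Z7, Z12, Z13, Z8} — 8 corridors.
No choice of 2 camera mounts does better; here Z1, Z5 are left uncovered.

8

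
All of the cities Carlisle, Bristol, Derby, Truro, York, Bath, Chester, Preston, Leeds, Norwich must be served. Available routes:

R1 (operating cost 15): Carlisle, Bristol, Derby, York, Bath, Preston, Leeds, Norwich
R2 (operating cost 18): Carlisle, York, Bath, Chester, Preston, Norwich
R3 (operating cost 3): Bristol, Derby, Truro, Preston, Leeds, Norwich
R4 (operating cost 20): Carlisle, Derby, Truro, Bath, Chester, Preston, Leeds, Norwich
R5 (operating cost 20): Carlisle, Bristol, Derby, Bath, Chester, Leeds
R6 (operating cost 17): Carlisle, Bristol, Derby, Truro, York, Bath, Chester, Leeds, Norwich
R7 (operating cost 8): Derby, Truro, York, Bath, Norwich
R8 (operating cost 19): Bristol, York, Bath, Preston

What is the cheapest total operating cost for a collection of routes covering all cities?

20

R3, R6 cover every city at operating cost 3 + 17 = 20.
Any cover uses at least 2 routes; among all covering selections none totals below 20.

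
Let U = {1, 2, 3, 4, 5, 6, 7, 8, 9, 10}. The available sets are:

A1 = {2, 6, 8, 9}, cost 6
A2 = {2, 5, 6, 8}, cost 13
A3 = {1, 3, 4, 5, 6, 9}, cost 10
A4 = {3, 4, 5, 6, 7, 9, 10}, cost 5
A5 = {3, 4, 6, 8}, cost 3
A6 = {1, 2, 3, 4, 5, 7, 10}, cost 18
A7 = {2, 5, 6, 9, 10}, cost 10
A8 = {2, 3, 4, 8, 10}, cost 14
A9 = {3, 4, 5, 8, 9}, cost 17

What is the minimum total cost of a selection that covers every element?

A1, A3, A4 cover every element at cost 6 + 10 + 5 = 21.
Any cover uses at least 2 sets; among all covering selections none totals below 21.

21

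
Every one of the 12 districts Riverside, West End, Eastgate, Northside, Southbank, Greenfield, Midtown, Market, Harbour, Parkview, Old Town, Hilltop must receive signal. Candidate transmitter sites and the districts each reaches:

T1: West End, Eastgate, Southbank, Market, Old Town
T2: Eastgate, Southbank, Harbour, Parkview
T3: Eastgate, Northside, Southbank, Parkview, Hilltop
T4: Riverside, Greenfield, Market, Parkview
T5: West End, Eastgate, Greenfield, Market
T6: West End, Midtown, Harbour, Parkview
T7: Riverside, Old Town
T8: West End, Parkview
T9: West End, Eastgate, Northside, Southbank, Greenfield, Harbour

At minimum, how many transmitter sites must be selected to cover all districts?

T1, T3, T4, T6 together cover {Riverside, West End, Eastgate, Northside, Southbank, Greenfield, Midtown, Market, Harbour, Parkview, Old Town, Hilltop} — every district.
No 3 of the 9 transmitter sites cover everything (all 84 triples fall short), so 4 is minimum.
Greedy (largest uncovered first) would take T9, T4, T1, T3, T6 — 5 transmitter sites — but 4 suffice.

4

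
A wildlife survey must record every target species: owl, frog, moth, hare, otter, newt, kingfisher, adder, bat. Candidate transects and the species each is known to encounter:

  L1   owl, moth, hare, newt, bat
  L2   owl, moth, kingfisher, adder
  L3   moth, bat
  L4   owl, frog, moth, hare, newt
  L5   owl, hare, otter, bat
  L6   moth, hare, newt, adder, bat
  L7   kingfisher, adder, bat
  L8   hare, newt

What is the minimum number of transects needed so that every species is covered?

L2, L4, L5 together cover {owl, frog, moth, hare, otter, newt, kingfisher, adder, bat} — every species.
No 2 of the 8 transects cover everything (all 28 pairs fall short), so 3 is minimum.
Greedy (largest uncovered first) would take L1, L2, L4, L5 — 4 transects — but 3 suffice.

3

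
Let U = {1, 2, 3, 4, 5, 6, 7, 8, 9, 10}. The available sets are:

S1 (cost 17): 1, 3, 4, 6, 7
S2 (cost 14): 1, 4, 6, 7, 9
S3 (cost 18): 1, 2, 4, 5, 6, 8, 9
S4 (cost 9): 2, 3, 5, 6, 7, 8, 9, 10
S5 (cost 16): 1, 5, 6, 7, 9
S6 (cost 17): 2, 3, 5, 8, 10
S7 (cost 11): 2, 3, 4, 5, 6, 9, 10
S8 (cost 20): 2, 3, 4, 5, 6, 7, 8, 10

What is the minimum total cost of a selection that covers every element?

23

S2, S4 cover every element at cost 14 + 9 = 23.
Any cover uses at least 2 sets; among all covering selections none totals below 23.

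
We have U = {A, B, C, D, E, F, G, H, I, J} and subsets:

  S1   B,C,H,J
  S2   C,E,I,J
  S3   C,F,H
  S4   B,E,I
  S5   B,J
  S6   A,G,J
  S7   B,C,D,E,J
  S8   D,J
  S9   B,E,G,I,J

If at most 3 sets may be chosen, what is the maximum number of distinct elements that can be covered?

9

Choosing S3, S4, S6 covers {A, B, C, E, F, G, H, I, J} — 9 elements.
No choice of 3 sets does better; here D is left uncovered.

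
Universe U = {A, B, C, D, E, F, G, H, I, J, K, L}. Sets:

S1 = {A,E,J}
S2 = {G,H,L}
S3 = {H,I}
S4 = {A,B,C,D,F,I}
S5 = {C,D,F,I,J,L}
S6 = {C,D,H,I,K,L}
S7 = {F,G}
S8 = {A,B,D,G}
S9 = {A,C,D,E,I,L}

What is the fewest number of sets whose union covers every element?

S1, S2, S4, S6 together cover {A, B, C, D, E, F, G, H, I, J, K, L} — every element.
No 3 of the 9 sets cover everything (all 84 triples fall short), so 4 is minimum.

4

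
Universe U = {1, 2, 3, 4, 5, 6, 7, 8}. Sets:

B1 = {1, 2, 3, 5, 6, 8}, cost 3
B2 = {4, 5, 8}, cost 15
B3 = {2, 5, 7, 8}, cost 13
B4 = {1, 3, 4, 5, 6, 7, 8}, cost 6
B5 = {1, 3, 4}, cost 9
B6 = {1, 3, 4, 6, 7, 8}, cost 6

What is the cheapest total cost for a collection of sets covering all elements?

B1, B4 cover every element at cost 3 + 6 = 9.
Any cover uses at least 2 sets; among all covering selections none totals below 9.

9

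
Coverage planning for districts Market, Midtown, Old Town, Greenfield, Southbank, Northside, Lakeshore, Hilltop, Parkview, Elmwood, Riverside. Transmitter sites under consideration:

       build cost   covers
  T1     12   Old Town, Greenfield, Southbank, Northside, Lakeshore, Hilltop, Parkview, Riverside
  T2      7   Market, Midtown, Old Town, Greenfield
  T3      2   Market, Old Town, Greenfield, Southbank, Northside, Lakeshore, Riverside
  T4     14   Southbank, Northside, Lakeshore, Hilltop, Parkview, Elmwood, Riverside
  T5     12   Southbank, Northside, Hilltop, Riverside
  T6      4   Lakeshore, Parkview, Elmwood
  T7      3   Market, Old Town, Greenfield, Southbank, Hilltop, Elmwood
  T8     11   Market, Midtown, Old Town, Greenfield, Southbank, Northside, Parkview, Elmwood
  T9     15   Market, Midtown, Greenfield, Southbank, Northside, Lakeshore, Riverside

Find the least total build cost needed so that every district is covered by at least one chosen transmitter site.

16

T3, T7, T8 cover every district at build cost 2 + 3 + 11 = 16.
Any cover uses at least 2 transmitter sites; among all covering selections none totals below 16.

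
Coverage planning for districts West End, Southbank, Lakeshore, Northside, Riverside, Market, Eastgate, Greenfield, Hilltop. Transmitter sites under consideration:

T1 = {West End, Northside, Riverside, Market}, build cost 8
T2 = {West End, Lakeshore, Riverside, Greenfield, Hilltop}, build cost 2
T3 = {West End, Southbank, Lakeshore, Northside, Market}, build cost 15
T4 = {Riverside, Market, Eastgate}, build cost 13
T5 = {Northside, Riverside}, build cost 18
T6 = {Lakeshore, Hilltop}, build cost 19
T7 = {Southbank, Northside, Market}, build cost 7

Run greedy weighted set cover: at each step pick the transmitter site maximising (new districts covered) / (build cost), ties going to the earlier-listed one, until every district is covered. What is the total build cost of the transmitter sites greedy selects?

Pick 1: T2 adds 5 new (West End, Lakeshore, Riverside, Greenfield, Hilltop) at build cost 2 (ratio 5/2).
Pick 2: T7 adds 3 new (Southbank, Northside, Market) at build cost 7 (ratio 3/7).
Pick 3: T4 adds 1 new (Eastgate) at build cost 13 (ratio 1/13).
Greedy total build cost: 2 + 7 + 13 = 22.

22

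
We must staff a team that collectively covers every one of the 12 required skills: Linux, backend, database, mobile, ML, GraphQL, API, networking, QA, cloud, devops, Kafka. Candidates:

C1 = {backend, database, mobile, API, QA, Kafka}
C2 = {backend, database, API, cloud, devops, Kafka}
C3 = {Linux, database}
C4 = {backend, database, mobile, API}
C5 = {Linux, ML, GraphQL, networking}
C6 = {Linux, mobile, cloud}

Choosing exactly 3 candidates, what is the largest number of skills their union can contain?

Choosing C1, C2, C5 covers {Linux, backend, database, mobile, ML, GraphQL, API, networking, QA, cloud, devops, Kafka} — 12 skills.
That is all 12 skills.

12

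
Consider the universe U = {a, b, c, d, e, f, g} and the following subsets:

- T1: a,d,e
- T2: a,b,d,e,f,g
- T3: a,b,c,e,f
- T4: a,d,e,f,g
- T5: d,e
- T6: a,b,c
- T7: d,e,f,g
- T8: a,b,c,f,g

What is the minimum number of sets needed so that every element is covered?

2

T1, T8 together cover {a, b, c, d, e, f, g} — every element.
No single set contains all 7 elements, so 2 is optimal.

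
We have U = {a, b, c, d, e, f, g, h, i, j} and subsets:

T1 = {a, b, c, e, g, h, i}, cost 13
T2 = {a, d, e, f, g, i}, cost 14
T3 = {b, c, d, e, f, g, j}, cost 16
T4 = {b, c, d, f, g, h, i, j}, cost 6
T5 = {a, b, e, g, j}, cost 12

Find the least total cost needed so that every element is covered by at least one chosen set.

18

T4, T5 cover every element at cost 6 + 12 = 18.
Any cover uses at least 2 sets; among all covering selections none totals below 18.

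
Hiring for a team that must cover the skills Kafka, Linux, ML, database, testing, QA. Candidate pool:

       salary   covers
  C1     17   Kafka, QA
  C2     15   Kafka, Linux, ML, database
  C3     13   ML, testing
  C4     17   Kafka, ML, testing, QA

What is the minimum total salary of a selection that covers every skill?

C2, C4 cover every skill at salary 15 + 17 = 32.
Any cover uses at least 2 candidates; among all covering selections none totals below 32.

32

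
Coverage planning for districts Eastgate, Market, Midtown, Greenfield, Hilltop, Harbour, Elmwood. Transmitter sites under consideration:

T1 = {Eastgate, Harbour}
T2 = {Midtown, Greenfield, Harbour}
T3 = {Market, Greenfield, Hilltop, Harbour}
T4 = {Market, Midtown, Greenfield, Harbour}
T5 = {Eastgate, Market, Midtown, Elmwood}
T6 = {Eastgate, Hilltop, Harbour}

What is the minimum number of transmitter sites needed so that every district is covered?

T3, T5 together cover {Eastgate, Market, Midtown, Greenfield, Hilltop, Harbour, Elmwood} — every district.
No single transmitter site contains all 7 districts, so 2 is optimal.

2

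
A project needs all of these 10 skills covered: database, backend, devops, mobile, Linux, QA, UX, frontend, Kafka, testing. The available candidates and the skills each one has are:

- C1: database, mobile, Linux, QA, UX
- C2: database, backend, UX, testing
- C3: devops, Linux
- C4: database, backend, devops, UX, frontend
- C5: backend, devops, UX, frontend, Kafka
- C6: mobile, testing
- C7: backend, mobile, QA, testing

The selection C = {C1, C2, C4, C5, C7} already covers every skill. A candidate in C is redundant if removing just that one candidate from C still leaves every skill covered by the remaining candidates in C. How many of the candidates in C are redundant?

Drop C1: Linux uncovered — not redundant.
Drop C2: the rest still cover every skill — redundant.
Drop C4: the rest still cover every skill — redundant.
Drop C5: Kafka uncovered — not redundant.
Drop C7: the rest still cover every skill — redundant.
3 redundant: C2, C4, C7.

3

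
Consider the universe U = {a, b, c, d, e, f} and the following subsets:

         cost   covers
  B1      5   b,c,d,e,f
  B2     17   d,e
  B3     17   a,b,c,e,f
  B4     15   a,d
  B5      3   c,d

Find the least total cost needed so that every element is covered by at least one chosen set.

20

B1, B4 cover every element at cost 5 + 15 = 20.
Any cover uses at least 2 sets; among all covering selections none totals below 20.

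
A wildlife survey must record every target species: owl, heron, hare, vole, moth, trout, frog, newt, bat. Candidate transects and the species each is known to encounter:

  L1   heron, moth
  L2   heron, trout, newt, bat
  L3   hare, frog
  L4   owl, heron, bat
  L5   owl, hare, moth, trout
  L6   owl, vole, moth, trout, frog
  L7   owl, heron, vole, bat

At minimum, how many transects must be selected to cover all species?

L2, L3, L6 together cover {owl, heron, hare, vole, moth, trout, frog, newt, bat} — every species.
No 2 of the 7 transects cover everything (all 21 pairs fall short), so 3 is minimum.

3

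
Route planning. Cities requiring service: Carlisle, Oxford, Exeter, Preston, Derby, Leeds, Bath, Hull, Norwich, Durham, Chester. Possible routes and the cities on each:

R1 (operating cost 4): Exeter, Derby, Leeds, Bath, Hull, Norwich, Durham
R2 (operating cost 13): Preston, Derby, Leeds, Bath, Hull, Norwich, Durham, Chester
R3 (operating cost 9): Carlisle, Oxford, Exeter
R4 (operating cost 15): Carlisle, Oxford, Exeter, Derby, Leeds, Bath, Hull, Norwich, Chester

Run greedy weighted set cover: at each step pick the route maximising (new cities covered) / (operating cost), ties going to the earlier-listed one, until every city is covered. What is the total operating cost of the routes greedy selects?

26

Pick 1: R1 adds 7 new (Exeter, Derby, Leeds, Bath, Hull, Norwich, Durham) at operating cost 4 (ratio 7/4).
Pick 2: R3 adds 2 new (Carlisle, Oxford) at operating cost 9 (ratio 2/9).
Pick 3: R2 adds 2 new (Preston, Chester) at operating cost 13 (ratio 2/13).
Greedy total operating cost: 4 + 9 + 13 = 26. (The true optimum is 22, so greedy overshoots here.)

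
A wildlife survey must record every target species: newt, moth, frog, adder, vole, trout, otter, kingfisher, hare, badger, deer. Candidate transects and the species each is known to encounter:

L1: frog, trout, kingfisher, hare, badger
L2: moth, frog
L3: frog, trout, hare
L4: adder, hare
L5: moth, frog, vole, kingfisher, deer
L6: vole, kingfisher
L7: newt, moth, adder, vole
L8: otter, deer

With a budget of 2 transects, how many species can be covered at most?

Choosing L1, L7 covers {newt, moth, frog, adder, vole, trout, kingfisher, hare, badger} — 9 species.
No choice of 2 transects does better; here otter, deer are left uncovered.

9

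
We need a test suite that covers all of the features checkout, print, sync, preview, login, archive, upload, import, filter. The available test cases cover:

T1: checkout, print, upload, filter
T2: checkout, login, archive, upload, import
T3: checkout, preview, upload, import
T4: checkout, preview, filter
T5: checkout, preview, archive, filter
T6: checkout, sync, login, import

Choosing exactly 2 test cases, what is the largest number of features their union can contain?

7

Choosing T1, T2 covers {checkout, print, login, archive, upload, import, filter} — 7 features.
No choice of 2 test cases does better; here sync, preview are left uncovered.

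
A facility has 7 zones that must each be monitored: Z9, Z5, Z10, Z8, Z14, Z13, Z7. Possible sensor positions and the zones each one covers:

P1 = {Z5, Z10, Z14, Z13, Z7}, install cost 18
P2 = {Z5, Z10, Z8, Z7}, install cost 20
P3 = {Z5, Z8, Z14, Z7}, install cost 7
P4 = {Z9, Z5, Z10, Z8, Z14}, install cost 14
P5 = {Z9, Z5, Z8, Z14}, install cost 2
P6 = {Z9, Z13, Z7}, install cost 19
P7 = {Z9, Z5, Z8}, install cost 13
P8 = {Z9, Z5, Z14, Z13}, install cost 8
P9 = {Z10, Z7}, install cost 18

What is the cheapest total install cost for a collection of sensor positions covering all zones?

20

P1, P5 cover every zone at install cost 18 + 2 = 20.
Any cover uses at least 2 sensor positions; among all covering selections none totals below 20.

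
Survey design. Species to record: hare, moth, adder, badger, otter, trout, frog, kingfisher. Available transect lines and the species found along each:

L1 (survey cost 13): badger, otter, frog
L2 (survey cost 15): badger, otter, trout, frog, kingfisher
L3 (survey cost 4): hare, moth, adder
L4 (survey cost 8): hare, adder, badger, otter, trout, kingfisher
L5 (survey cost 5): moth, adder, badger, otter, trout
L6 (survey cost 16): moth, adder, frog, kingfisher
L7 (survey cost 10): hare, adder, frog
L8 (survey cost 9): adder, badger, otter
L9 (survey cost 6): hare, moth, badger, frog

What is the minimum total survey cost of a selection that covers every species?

L4, L9 cover every species at survey cost 8 + 6 = 14.
Any cover uses at least 2 transects; among all covering selections none totals below 14.
Greedy by coverage-per-survey cost would pick L5, L9, L4 for 19 — worse than the optimum 14.

14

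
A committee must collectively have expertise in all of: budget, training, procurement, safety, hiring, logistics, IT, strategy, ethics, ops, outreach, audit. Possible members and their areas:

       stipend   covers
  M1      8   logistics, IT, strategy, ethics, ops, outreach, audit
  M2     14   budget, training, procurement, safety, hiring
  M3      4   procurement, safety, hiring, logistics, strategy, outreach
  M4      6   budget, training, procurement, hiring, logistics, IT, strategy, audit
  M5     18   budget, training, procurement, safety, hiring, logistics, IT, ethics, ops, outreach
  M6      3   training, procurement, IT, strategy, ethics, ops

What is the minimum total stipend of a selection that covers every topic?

13

M3, M4, M6 cover every topic at stipend 4 + 6 + 3 = 13.
Any cover uses at least 2 members; among all covering selections none totals below 13.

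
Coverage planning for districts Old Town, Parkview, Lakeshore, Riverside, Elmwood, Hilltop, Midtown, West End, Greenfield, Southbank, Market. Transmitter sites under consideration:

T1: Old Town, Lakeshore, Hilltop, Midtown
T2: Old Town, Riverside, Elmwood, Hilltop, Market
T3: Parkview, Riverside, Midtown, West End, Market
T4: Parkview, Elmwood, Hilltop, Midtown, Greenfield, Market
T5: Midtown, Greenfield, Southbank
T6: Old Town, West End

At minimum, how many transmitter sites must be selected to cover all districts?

T1, T2, T3, T5 together cover {Old Town, Parkview, Lakeshore, Riverside, Elmwood, Hilltop, Midtown, West End, Greenfield, Southbank, Market} — every district.
No 3 of the 6 transmitter sites cover everything (all 20 triples fall short), so 4 is minimum.

4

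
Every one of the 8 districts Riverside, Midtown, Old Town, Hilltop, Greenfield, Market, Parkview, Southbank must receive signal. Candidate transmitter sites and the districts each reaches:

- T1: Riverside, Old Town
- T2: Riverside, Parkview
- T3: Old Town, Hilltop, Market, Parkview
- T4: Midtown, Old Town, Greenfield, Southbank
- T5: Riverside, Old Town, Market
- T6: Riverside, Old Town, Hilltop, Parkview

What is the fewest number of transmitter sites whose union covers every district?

3

T1, T3, T4 together cover {Riverside, Midtown, Old Town, Hilltop, Greenfield, Market, Parkview, Southbank} — every district.
No 2 of the 6 transmitter sites cover everything (all 15 pairs fall short), so 3 is minimum.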